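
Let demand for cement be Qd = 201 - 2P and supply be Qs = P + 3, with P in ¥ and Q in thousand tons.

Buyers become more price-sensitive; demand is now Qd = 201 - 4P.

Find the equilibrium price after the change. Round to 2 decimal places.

Before the shock: 201 - 2P = P + 3 ⇒ 198 = 3P ⇒ P = 66, Q = 69.
After the shift, demand is Qd = 201 - 4P and supply is Qs = P + 3.
Setting them equal: 201 - 4P = P + 3 → 198 = 5P, so P = 39.6 and Q = 42.6.

39.60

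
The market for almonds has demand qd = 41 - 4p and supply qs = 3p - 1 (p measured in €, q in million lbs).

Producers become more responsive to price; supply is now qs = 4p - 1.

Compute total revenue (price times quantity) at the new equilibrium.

Before the shock: 41 - 4p = 3p - 1 ⇒ 42 = 7p ⇒ p = 6, q = 17.
The new curves are qd = 41 - 4p (demand) and qs = 4p - 1 (supply).
Equate the new curves: 41 - 4p = 4p - 1, giving 42 = 8p, p = 5.25, q = 20.
New expenditure = 5.25 × 20 = 105.

105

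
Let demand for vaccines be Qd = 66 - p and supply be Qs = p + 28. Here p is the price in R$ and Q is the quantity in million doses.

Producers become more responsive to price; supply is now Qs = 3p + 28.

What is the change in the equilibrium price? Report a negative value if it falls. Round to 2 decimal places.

-9.50

Initially, 66 - p = p + 28, so 38 = 2p and p = 19, Q = 47.
With the change applied: demand Qd = 66 - p, supply Qs = 3p + 28.
Equate the new curves: 66 - p = 3p + 28, giving 38 = 4p, p = 9.5, Q = 56.5.
Δp = 9.5 − 19 = -9.50.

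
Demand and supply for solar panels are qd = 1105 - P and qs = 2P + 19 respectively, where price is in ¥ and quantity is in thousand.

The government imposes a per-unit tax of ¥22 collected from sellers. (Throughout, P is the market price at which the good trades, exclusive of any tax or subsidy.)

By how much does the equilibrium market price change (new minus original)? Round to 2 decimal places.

Solve the original market: 1105 - P = 2P + 19, hence P = 362 and q = 743.
Since sellers keep the price net of the tax, the effective supply curve becomes qs = 2P - 25.
Setting them equal: 1105 - P = 2P - 25 → 1130 = 3P, so P = 1130/3 ≈ 376.6667 and q = 2185/3 ≈ 728.3333.
ΔP = 376.6667 − 362 = +14.67.

+14.67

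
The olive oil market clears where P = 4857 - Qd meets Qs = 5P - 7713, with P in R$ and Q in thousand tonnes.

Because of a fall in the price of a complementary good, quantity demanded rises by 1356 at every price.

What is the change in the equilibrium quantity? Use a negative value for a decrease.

Initially, 4857 - P = 5P - 7713, so 12570 = 6P and P = 2095, Q = 2762.
The new curves are Qd = 6213 - P (demand) and Qs = 5P - 7713 (supply).
Clearing the new market: 6213 - P = 5P - 7713, so P = 2321 and Q = 3892.
ΔQ = 3892 − 2762 = +1130.

+1130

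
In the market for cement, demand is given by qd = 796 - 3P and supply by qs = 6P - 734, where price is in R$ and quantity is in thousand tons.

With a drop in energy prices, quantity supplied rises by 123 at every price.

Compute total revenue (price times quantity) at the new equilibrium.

Original equilibrium: 796 - 3P = 6P - 734 gives 1530 = 9P, so P = 170 and q = 286.
With the change applied: demand qd = 796 - 3P, supply qs = 6P - 611.
Equate the new curves: 796 - 3P = 6P - 611, giving 1407 = 9P, P = 469/3 ≈ 156.3333, q = 327.
New expenditure = 156.3333 × 327 = 51121.

51121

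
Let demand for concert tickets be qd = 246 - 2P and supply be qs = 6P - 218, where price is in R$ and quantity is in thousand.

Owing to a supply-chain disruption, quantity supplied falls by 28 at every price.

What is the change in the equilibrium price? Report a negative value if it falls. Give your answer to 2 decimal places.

Initially, 246 - 2P = 6P - 218, so 464 = 8P and P = 58, q = 130.
With the change applied: demand qd = 246 - 2P, supply qs = 6P - 246.
Setting them equal: 246 - 2P = 6P - 246 → 492 = 8P, so P = 61.5 and q = 123.
ΔP = 61.5 − 58 = +3.50.

+3.50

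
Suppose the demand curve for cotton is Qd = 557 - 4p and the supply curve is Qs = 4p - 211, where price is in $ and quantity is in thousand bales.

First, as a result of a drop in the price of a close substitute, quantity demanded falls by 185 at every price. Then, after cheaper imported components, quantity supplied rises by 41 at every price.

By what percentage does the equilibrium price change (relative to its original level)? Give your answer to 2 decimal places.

Initially, 557 - 4p = 4p - 211, so 768 = 8p and p = 96, Q = 173.
After the shift, demand is Qd = 372 - 4p and supply is Qs = 4p - 170.
Equate the new curves: 372 - 4p = 4p - 170, giving 542 = 8p, p = 67.75, Q = 101.
%Δp = (67.75 − 96) / 96 × 100 = -29.43%.

-29.43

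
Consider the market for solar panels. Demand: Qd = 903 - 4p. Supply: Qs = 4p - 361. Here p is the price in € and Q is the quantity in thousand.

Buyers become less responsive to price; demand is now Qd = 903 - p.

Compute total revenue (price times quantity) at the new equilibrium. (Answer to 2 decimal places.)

164370.56

Before the shock: 903 - 4p = 4p - 361 ⇒ 1264 = 8p ⇒ p = 158, Q = 271.
The new curves are Qd = 903 - p (demand) and Qs = 4p - 361 (supply).
Setting them equal: 903 - p = 4p - 361 → 1264 = 5p, so p = 252.8 and Q = 650.2.
New expenditure = 252.8 × 650.2 = 164370.56.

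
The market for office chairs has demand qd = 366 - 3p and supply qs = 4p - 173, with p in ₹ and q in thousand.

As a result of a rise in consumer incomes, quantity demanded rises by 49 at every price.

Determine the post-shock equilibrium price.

Before the shock: 366 - 3p = 4p - 173 ⇒ 539 = 7p ⇒ p = 77, q = 135.
After the shift, demand is qd = 415 - 3p and supply is qs = 4p - 173.
New equilibrium: 415 - 3p = 4p - 173 ⇒ 588 = 7p ⇒ p = 84, q = 163.

84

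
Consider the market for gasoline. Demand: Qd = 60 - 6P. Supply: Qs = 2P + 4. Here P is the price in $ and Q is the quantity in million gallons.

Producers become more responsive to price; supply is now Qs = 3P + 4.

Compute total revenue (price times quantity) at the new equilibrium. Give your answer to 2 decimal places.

141.04

Solve the original market: 60 - 6P = 2P + 4, hence P = 7 and Q = 18.
With the change applied: demand Qd = 60 - 6P, supply Qs = 3P + 4.
Equate the new curves: 60 - 6P = 3P + 4, giving 56 = 9P, P = 56/9 ≈ 6.2222, Q = 68/3 ≈ 22.6667.
New expenditure = 6.2222 × 22.6667 = 141.04.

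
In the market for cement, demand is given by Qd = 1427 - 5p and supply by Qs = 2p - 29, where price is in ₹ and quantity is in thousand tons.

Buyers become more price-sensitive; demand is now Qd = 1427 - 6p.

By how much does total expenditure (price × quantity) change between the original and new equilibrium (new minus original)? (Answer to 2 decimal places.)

Solve the original market: 1427 - 5p = 2p - 29, hence p = 208 and Q = 387.
With the change applied: demand Qd = 1427 - 6p, supply Qs = 2p - 29.
Setting them equal: 1427 - 6p = 2p - 29 → 1456 = 8p, so p = 182 and Q = 335.
Expenditure moves from 208×387 = 80496 to 182×335 = 60970; change = -19526.00.

-19526.00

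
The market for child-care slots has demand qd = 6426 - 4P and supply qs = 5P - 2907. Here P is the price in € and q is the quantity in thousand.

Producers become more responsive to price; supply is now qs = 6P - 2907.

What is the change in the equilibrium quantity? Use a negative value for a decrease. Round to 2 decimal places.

Original equilibrium: 6426 - 4P = 5P - 2907 gives 9333 = 9P, so P = 1037 and q = 2278.
The new curves are qd = 6426 - 4P (demand) and qs = 6P - 2907 (supply).
Clearing the new market: 6426 - 4P = 6P - 2907, so P = 933.3 and q = 2692.8.
Δq = 2692.8 − 2278 = +414.80.

+414.80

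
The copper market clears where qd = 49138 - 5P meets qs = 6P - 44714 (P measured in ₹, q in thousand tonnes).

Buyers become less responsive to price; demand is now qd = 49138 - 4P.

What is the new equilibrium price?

9385.2

Solve the original market: 49138 - 5P = 6P - 44714, hence P = 8532 and q = 6478.
With the change applied: demand qd = 49138 - 4P, supply qs = 6P - 44714.
Equate the new curves: 49138 - 4P = 6P - 44714, giving 93852 = 10P, P = 9385.2, q = 11597.2.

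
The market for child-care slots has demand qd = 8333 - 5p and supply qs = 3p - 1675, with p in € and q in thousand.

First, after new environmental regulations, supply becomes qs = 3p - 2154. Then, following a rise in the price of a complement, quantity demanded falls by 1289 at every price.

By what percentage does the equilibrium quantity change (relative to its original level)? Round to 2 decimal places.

Initially, 8333 - 5p = 3p - 1675, so 10008 = 8p and p = 1251, q = 2078.
After the shift, demand is qd = 7044 - 5p and supply is qs = 3p - 2154.
Equate the new curves: 7044 - 5p = 3p - 2154, giving 9198 = 8p, p = 1149.75, q = 1295.25.
%Δq = (1295.25 − 2078) / 2078 × 100 = -37.67%.

-37.67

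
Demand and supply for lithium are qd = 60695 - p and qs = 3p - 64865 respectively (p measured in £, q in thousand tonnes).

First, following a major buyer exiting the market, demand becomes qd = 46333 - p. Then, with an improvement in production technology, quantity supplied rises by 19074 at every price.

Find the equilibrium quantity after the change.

23302

Original equilibrium: 60695 - p = 3p - 64865 gives 125560 = 4p, so p = 31390 and q = 29305.
With the change applied: demand qd = 46333 - p, supply qs = 3p - 45791.
Setting them equal: 46333 - p = 3p - 45791 → 92124 = 4p, so p = 23031 and q = 23302.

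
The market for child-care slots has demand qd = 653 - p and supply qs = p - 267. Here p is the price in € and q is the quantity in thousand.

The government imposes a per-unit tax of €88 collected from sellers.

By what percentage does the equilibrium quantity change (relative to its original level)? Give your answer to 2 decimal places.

-22.80

Before the shock: 653 - p = p - 267 ⇒ 920 = 2p ⇒ p = 460, q = 193.
Since sellers keep the price net of the tax, the effective supply curve becomes qs = p - 355.
New equilibrium: 653 - p = p - 355 ⇒ 1008 = 2p ⇒ p = 504, q = 149.
%Δq = (149 − 193) / 193 × 100 = -22.80%.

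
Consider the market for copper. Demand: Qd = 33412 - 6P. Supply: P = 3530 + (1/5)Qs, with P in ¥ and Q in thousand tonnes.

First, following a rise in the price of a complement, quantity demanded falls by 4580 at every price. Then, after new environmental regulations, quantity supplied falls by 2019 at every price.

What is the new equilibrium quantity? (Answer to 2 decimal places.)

2376.91

Initially, 33412 - 6P = 5P - 17650, so 51062 = 11P and P = 4642, Q = 5560.
The new curves are Qd = 28832 - 6P (demand) and Qs = 5P - 19669 (supply).
Equate the new curves: 28832 - 6P = 5P - 19669, giving 48501 = 11P, P = 48501/11 ≈ 4409.1818, Q = 26146/11 ≈ 2376.9091.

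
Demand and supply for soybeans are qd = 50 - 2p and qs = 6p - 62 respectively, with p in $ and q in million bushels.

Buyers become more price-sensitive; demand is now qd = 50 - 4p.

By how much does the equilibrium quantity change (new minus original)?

-16.8

Original equilibrium: 50 - 2p = 6p - 62 gives 112 = 8p, so p = 14 and q = 22.
The new curves are qd = 50 - 4p (demand) and qs = 6p - 62 (supply).
New equilibrium: 50 - 4p = 6p - 62 ⇒ 112 = 10p ⇒ p = 11.2, q = 5.2.
Δq = 5.2 − 22 = -16.8.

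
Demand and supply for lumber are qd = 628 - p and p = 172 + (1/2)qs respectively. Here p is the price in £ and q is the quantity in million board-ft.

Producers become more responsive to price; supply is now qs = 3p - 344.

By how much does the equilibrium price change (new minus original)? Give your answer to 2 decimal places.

-81.00

Original equilibrium: 628 - p = 2p - 344 gives 972 = 3p, so p = 324 and q = 304.
The shock moves the curves to qd = 628 - p and qs = 3p - 344.
Setting them equal: 628 - p = 3p - 344 → 972 = 4p, so p = 243 and q = 385.
Δp = 243 − 324 = -81.00.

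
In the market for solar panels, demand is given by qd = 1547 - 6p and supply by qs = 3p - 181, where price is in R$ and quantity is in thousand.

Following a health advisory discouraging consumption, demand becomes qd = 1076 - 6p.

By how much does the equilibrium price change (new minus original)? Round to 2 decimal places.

-52.33

Initially, 1547 - 6p = 3p - 181, so 1728 = 9p and p = 192, q = 395.
The shock moves the curves to qd = 1076 - 6p and qs = 3p - 181.
Equate the new curves: 1076 - 6p = 3p - 181, giving 1257 = 9p, p = 419/3 ≈ 139.6667, q = 238.
Δp = 139.6667 − 192 = -52.33.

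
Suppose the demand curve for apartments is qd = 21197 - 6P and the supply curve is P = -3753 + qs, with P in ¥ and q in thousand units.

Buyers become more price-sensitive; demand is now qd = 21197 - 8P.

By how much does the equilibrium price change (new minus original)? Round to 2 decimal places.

-553.78

Solve the original market: 21197 - 6P = P + 3753, hence P = 2492 and q = 6245.
After the shift, demand is qd = 21197 - 8P and supply is qs = P + 3753.
Clearing the new market: 21197 - 8P = P + 3753, so P = 17444/9 ≈ 1938.2222 and q = 51221/9 ≈ 5691.2222.
ΔP = 1938.2222 − 2492 = -553.78.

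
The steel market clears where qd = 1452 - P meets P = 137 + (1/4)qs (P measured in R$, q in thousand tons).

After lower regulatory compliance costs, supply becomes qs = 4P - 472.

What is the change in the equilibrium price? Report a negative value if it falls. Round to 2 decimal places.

Before the shock: 1452 - P = 4P - 548 ⇒ 2000 = 5P ⇒ P = 400, q = 1052.
The new curves are qd = 1452 - P (demand) and qs = 4P - 472 (supply).
Equate the new curves: 1452 - P = 4P - 472, giving 1924 = 5P, P = 384.8, q = 1067.2.
ΔP = 384.8 − 400 = -15.20.

-15.20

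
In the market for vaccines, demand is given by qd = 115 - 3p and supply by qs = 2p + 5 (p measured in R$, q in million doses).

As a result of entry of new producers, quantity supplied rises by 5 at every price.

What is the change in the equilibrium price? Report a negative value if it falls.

Original equilibrium: 115 - 3p = 2p + 5 gives 110 = 5p, so p = 22 and q = 49.
The shock moves the curves to qd = 115 - 3p and qs = 2p + 10.
Setting them equal: 115 - 3p = 2p + 10 → 105 = 5p, so p = 21 and q = 52.
Δp = 21 − 22 = -1.

-1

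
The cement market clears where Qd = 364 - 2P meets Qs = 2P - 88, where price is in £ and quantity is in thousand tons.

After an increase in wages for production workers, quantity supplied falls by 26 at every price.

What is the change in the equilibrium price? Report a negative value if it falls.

+6.5

Before the shock: 364 - 2P = 2P - 88 ⇒ 452 = 4P ⇒ P = 113, Q = 138.
The shock moves the curves to Qd = 364 - 2P and Qs = 2P - 114.
New equilibrium: 364 - 2P = 2P - 114 ⇒ 478 = 4P ⇒ P = 119.5, Q = 125.
ΔP = 119.5 − 113 = +6.5.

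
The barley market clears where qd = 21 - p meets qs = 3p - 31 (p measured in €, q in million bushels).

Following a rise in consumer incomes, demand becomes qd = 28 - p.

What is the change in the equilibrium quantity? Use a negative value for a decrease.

+5.25

Before the shock: 21 - p = 3p - 31 ⇒ 52 = 4p ⇒ p = 13, q = 8.
After the shift, demand is qd = 28 - p and supply is qs = 3p - 31.
New equilibrium: 28 - p = 3p - 31 ⇒ 59 = 4p ⇒ p = 14.75, q = 13.25.
Δq = 13.25 − 8 = +5.25.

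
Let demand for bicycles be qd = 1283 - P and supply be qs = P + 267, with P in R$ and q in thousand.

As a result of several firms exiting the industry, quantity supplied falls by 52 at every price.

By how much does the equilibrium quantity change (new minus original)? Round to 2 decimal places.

-26.00

Solve the original market: 1283 - P = P + 267, hence P = 508 and q = 775.
The new curves are qd = 1283 - P (demand) and qs = P + 215 (supply).
Setting them equal: 1283 - P = P + 215 → 1068 = 2P, so P = 534 and q = 749.
Δq = 749 − 775 = -26.00.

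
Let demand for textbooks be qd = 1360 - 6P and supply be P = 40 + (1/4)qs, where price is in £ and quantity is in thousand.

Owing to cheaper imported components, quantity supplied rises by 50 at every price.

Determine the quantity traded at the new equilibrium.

Before the shock: 1360 - 6P = 4P - 160 ⇒ 1520 = 10P ⇒ P = 152, q = 448.
The shock moves the curves to qd = 1360 - 6P and qs = 4P - 110.
Clearing the new market: 1360 - 6P = 4P - 110, so P = 147 and q = 478.

478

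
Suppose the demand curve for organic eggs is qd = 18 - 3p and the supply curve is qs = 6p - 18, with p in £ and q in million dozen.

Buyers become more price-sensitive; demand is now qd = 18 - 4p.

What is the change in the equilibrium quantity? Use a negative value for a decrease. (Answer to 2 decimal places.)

Original equilibrium: 18 - 3p = 6p - 18 gives 36 = 9p, so p = 4 and q = 6.
After the shift, demand is qd = 18 - 4p and supply is qs = 6p - 18.
Clearing the new market: 18 - 4p = 6p - 18, so p = 3.6 and q = 3.6.
Δq = 3.6 − 6 = -2.40.

-2.40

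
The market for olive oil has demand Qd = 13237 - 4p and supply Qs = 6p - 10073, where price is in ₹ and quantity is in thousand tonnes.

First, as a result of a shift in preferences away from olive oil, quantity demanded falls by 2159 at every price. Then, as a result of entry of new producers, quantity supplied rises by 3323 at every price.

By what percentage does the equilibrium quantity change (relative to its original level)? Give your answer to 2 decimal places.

+0.86

Original equilibrium: 13237 - 4p = 6p - 10073 gives 23310 = 10p, so p = 2331 and Q = 3913.
The shock moves the curves to Qd = 11078 - 4p and Qs = 6p - 6750.
Equate the new curves: 11078 - 4p = 6p - 6750, giving 17828 = 10p, p = 1782.8, Q = 3946.8.
%ΔQ = (3946.8 − 3913) / 3913 × 100 = +0.86%.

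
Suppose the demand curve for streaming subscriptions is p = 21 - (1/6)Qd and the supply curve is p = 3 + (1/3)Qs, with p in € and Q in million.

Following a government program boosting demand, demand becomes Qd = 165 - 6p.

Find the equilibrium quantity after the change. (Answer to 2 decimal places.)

49.00

Initially, 126 - 6p = 3p - 9, so 135 = 9p and p = 15, Q = 36.
The new curves are Qd = 165 - 6p (demand) and Qs = 3p - 9 (supply).
Equate the new curves: 165 - 6p = 3p - 9, giving 174 = 9p, p = 58/3 ≈ 19.3333, Q = 49.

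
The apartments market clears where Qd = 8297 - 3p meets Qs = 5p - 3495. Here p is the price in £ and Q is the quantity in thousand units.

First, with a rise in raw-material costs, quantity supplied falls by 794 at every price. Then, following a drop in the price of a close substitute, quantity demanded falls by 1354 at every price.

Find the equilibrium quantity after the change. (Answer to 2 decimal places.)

Before the shock: 8297 - 3p = 5p - 3495 ⇒ 11792 = 8p ⇒ p = 1474, Q = 3875.
The new curves are Qd = 6943 - 3p (demand) and Qs = 5p - 4289 (supply).
Setting them equal: 6943 - 3p = 5p - 4289 → 11232 = 8p, so p = 1404 and Q = 2731.

2731.00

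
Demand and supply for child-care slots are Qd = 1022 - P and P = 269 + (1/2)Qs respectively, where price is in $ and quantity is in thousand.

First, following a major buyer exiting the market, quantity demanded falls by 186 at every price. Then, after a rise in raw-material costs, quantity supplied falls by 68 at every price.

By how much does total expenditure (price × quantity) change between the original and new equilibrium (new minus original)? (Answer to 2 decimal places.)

-90243.11

Solve the original market: 1022 - P = 2P - 538, hence P = 520 and Q = 502.
With the change applied: demand Qd = 836 - P, supply Qs = 2P - 606.
Clearing the new market: 836 - P = 2P - 606, so P = 1442/3 ≈ 480.6667 and Q = 1066/3 ≈ 355.3333.
Expenditure moves from 520×502 = 261040 to 480.6667×355.3333 = 170796.8889; change = -90243.11.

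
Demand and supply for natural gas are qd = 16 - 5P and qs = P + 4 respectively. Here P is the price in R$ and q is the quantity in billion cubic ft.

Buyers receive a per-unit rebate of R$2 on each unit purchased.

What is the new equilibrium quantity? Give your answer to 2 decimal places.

Before the shock: 16 - 5P = P + 4 ⇒ 12 = 6P ⇒ P = 2, q = 6.
Since buyers' out-of-pocket price is the market price minus the rebate, the effective demand curve becomes qd = 26 - 5P.
Equate the new curves: 26 - 5P = P + 4, giving 22 = 6P, P = 11/3 ≈ 3.6667, q = 23/3 ≈ 7.6667.

7.67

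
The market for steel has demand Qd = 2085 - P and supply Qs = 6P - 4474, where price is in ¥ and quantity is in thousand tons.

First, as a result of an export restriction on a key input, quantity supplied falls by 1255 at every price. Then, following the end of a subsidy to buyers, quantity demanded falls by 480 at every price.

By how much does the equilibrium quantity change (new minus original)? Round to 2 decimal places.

-590.71

Original equilibrium: 2085 - P = 6P - 4474 gives 6559 = 7P, so P = 937 and Q = 1148.
With the change applied: demand Qd = 1605 - P, supply Qs = 6P - 5729.
Equate the new curves: 1605 - P = 6P - 5729, giving 7334 = 7P, P = 7334/7 ≈ 1047.7143, Q = 3901/7 ≈ 557.2857.
ΔQ = 557.2857 − 1148 = -590.71.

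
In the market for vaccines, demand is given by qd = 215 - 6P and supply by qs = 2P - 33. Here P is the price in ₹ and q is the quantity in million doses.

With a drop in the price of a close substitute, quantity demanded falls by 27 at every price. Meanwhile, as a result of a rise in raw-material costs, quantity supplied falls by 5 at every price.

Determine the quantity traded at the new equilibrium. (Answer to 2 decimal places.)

Before the shock: 215 - 6P = 2P - 33 ⇒ 248 = 8P ⇒ P = 31, q = 29.
The shock moves the curves to qd = 188 - 6P and qs = 2P - 38.
New equilibrium: 188 - 6P = 2P - 38 ⇒ 226 = 8P ⇒ P = 28.25, q = 18.5.

18.50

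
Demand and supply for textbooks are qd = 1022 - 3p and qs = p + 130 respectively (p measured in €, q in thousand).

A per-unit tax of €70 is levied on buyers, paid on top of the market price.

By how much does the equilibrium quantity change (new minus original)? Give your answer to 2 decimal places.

-52.50

Before the shock: 1022 - 3p = p + 130 ⇒ 892 = 4p ⇒ p = 223, q = 353.
Since buyers pay the price plus the tax, the effective demand curve becomes qd = 812 - 3p.
Clearing the new market: 812 - 3p = p + 130, so p = 170.5 and q = 300.5.
Δq = 300.5 − 353 = -52.50.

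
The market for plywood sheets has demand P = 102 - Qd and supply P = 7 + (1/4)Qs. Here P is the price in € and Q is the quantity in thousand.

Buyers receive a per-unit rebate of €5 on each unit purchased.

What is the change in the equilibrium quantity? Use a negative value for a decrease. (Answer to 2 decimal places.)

Before the shock: 102 - P = 4P - 28 ⇒ 130 = 5P ⇒ P = 26, Q = 76.
Since buyers' out-of-pocket price is the market price minus the rebate, the effective demand curve becomes Qd = 107 - P.
New equilibrium: 107 - P = 4P - 28 ⇒ 135 = 5P ⇒ P = 27, Q = 80.
ΔQ = 80 − 76 = +4.00.

+4.00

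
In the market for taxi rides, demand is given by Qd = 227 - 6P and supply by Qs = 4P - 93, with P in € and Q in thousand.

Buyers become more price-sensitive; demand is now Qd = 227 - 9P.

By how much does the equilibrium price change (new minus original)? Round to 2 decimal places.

-7.38

Before the shock: 227 - 6P = 4P - 93 ⇒ 320 = 10P ⇒ P = 32, Q = 35.
The shock moves the curves to Qd = 227 - 9P and Qs = 4P - 93.
Equate the new curves: 227 - 9P = 4P - 93, giving 320 = 13P, P = 320/13 ≈ 24.6154, Q = 71/13 ≈ 5.4615.
ΔP = 24.6154 − 32 = -7.38.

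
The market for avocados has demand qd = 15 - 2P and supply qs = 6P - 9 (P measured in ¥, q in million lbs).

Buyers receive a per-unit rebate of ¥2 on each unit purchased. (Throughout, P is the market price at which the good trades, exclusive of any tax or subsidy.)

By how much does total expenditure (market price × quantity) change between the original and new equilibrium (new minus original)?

+15

Original equilibrium: 15 - 2P = 6P - 9 gives 24 = 8P, so P = 3 and q = 9.
Since buyers' out-of-pocket price is the market price minus the rebate, the effective demand curve becomes qd = 19 - 2P.
Setting them equal: 19 - 2P = 6P - 9 → 28 = 8P, so P = 3.5 and q = 12.
Expenditure moves from 3×9 = 27 to 3.5×12 = 42; change = +15.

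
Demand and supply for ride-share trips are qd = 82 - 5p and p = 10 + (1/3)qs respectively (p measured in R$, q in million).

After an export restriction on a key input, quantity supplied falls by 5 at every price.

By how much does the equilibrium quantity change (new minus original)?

-3.125

Solve the original market: 82 - 5p = 3p - 30, hence p = 14 and q = 12.
The shock moves the curves to qd = 82 - 5p and qs = 3p - 35.
Setting them equal: 82 - 5p = 3p - 35 → 117 = 8p, so p = 14.625 and q = 8.875.
Δq = 8.875 − 12 = -3.125.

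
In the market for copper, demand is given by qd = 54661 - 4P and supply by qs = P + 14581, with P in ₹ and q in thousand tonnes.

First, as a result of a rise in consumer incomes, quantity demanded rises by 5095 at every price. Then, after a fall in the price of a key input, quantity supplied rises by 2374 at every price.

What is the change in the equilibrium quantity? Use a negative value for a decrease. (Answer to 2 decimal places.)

+2918.20

Solve the original market: 54661 - 4P = P + 14581, hence P = 8016 and q = 22597.
With the change applied: demand qd = 59756 - 4P, supply qs = P + 16955.
Clearing the new market: 59756 - 4P = P + 16955, so P = 8560.2 and q = 25515.2.
Δq = 25515.2 − 22597 = +2918.20.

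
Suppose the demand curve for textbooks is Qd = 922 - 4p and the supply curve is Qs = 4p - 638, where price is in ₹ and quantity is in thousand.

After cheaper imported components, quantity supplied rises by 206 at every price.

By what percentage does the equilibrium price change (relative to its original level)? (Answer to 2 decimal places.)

-13.21

Solve the original market: 922 - 4p = 4p - 638, hence p = 195 and Q = 142.
The shock moves the curves to Qd = 922 - 4p and Qs = 4p - 432.
Clearing the new market: 922 - 4p = 4p - 432, so p = 169.25 and Q = 245.
%Δp = (169.25 − 195) / 195 × 100 = -13.21%.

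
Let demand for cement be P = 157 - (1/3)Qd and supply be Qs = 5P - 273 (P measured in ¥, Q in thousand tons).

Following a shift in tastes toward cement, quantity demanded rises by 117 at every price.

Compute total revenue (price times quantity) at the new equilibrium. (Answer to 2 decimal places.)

Solve the original market: 471 - 3P = 5P - 273, hence P = 93 and Q = 192.
The shock moves the curves to Qd = 588 - 3P and Qs = 5P - 273.
Equate the new curves: 588 - 3P = 5P - 273, giving 861 = 8P, P = 107.625, Q = 265.125.
New expenditure = 107.625 × 265.125 = 28534.08.

28534.08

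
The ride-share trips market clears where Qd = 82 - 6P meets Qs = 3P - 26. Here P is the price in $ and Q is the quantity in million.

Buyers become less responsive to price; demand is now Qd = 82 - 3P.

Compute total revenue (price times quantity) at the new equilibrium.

504

Original equilibrium: 82 - 6P = 3P - 26 gives 108 = 9P, so P = 12 and Q = 10.
After the shift, demand is Qd = 82 - 3P and supply is Qs = 3P - 26.
Equate the new curves: 82 - 3P = 3P - 26, giving 108 = 6P, P = 18, Q = 28.
New expenditure = 18 × 28 = 504.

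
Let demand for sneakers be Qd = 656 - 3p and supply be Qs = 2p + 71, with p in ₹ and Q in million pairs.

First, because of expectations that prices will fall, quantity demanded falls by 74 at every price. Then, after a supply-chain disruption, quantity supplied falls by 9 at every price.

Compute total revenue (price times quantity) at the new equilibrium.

28080

Initially, 656 - 3p = 2p + 71, so 585 = 5p and p = 117, Q = 305.
With the change applied: demand Qd = 582 - 3p, supply Qs = 2p + 62.
New equilibrium: 582 - 3p = 2p + 62 ⇒ 520 = 5p ⇒ p = 104, Q = 270.
New expenditure = 104 × 270 = 28080.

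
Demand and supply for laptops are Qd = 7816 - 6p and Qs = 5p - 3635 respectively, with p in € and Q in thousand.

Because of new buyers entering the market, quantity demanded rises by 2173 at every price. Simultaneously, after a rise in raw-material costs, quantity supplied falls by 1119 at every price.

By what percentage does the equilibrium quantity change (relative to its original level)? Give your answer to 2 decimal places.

+24.04

Original equilibrium: 7816 - 6p = 5p - 3635 gives 11451 = 11p, so p = 1041 and Q = 1570.
After the shift, demand is Qd = 9989 - 6p and supply is Qs = 5p - 4754.
Setting them equal: 9989 - 6p = 5p - 4754 → 14743 = 11p, so p = 14743/11 ≈ 1340.2727 and Q = 21421/11 ≈ 1947.3636.
%ΔQ = (1947.3636 − 1570) / 1570 × 100 = +24.04%.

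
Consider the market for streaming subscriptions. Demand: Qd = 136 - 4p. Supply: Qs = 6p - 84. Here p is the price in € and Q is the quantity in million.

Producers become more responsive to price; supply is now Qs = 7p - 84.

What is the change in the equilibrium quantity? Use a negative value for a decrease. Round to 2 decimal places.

+8.00

Original equilibrium: 136 - 4p = 6p - 84 gives 220 = 10p, so p = 22 and Q = 48.
The shock moves the curves to Qd = 136 - 4p and Qs = 7p - 84.
New equilibrium: 136 - 4p = 7p - 84 ⇒ 220 = 11p ⇒ p = 20, Q = 56.
ΔQ = 56 − 48 = +8.00.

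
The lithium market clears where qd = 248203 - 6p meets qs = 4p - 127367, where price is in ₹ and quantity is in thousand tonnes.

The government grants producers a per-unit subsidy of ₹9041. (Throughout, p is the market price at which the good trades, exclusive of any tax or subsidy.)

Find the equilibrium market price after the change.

Initially, 248203 - 6p = 4p - 127367, so 375570 = 10p and p = 37557, q = 22861.
Since sellers receive the price plus the subsidy, the effective supply curve becomes qs = 4p - 91203.
New equilibrium: 248203 - 6p = 4p - 91203 ⇒ 339406 = 10p ⇒ p = 33940.6, q = 44559.4.

33940.6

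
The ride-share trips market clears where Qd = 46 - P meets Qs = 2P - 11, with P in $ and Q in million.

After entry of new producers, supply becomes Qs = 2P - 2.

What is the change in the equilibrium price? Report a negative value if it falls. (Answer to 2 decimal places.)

Solve the original market: 46 - P = 2P - 11, hence P = 19 and Q = 27.
With the change applied: demand Qd = 46 - P, supply Qs = 2P - 2.
Setting them equal: 46 - P = 2P - 2 → 48 = 3P, so P = 16 and Q = 30.
ΔP = 16 − 19 = -3.00.

-3.00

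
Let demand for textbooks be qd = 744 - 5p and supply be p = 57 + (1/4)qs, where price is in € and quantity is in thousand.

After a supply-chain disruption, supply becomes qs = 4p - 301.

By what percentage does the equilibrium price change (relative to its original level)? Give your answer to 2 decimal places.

+7.51

Original equilibrium: 744 - 5p = 4p - 228 gives 972 = 9p, so p = 108 and q = 204.
With the change applied: demand qd = 744 - 5p, supply qs = 4p - 301.
New equilibrium: 744 - 5p = 4p - 301 ⇒ 1045 = 9p ⇒ p = 1045/9 ≈ 116.1111, q = 1471/9 ≈ 163.4444.
%Δp = (116.1111 − 108) / 108 × 100 = +7.51%.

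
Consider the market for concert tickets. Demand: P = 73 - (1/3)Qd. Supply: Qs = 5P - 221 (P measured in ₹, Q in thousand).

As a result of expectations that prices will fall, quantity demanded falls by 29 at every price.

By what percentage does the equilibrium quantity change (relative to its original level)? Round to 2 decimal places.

-33.56

Initially, 219 - 3P = 5P - 221, so 440 = 8P and P = 55, Q = 54.
After the shift, demand is Qd = 190 - 3P and supply is Qs = 5P - 221.
Equate the new curves: 190 - 3P = 5P - 221, giving 411 = 8P, P = 51.375, Q = 35.875.
%ΔQ = (35.875 − 54) / 54 × 100 = -33.56%.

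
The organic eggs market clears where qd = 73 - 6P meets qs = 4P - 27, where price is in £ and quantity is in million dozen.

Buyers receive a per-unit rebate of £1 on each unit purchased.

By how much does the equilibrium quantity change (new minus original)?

+2.4

Initially, 73 - 6P = 4P - 27, so 100 = 10P and P = 10, q = 13.
Since buyers' out-of-pocket price is the market price minus the rebate, the effective demand curve becomes qd = 79 - 6P.
Clearing the new market: 79 - 6P = 4P - 27, so P = 10.6 and q = 15.4.
Δq = 15.4 − 13 = +2.4.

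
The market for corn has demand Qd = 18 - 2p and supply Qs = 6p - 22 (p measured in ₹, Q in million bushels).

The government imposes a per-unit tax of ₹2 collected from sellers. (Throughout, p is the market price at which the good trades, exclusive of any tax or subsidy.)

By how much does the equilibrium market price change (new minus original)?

Initially, 18 - 2p = 6p - 22, so 40 = 8p and p = 5, Q = 8.
Since sellers keep the price net of the tax, the effective supply curve becomes Qs = 6p - 34.
Setting them equal: 18 - 2p = 6p - 34 → 52 = 8p, so p = 6.5 and Q = 5.
Δp = 6.5 − 5 = +1.5.

+1.5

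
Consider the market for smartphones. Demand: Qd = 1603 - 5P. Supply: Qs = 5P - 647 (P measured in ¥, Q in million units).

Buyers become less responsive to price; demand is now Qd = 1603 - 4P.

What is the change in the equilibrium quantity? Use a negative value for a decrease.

+125

Original equilibrium: 1603 - 5P = 5P - 647 gives 2250 = 10P, so P = 225 and Q = 478.
The shock moves the curves to Qd = 1603 - 4P and Qs = 5P - 647.
Clearing the new market: 1603 - 4P = 5P - 647, so P = 250 and Q = 603.
ΔQ = 603 − 478 = +125.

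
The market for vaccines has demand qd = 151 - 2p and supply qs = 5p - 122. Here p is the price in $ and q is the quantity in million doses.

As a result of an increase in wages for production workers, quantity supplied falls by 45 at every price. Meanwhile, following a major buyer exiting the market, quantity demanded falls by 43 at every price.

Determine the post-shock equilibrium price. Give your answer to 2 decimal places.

Initially, 151 - 2p = 5p - 122, so 273 = 7p and p = 39, q = 73.
The shock moves the curves to qd = 108 - 2p and qs = 5p - 167.
Equate the new curves: 108 - 2p = 5p - 167, giving 275 = 7p, p = 275/7 ≈ 39.2857, q = 206/7 ≈ 29.4286.

39.29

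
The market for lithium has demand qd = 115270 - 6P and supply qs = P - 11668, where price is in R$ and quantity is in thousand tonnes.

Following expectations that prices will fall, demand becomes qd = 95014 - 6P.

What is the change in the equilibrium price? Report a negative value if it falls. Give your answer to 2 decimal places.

-2893.71

Original equilibrium: 115270 - 6P = P - 11668 gives 126938 = 7P, so P = 18134 and q = 6466.
With the change applied: demand qd = 95014 - 6P, supply qs = P - 11668.
New equilibrium: 95014 - 6P = P - 11668 ⇒ 106682 = 7P ⇒ P = 106682/7 ≈ 15240.2857, q = 25006/7 ≈ 3572.2857.
ΔP = 15240.2857 − 18134 = -2893.71.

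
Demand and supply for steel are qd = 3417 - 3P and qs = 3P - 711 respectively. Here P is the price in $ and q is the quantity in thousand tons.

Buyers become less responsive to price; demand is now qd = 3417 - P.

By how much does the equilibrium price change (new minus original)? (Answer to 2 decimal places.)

Solve the original market: 3417 - 3P = 3P - 711, hence P = 688 and q = 1353.
With the change applied: demand qd = 3417 - P, supply qs = 3P - 711.
New equilibrium: 3417 - P = 3P - 711 ⇒ 4128 = 4P ⇒ P = 1032, q = 2385.
ΔP = 1032 − 688 = +344.00.

+344.00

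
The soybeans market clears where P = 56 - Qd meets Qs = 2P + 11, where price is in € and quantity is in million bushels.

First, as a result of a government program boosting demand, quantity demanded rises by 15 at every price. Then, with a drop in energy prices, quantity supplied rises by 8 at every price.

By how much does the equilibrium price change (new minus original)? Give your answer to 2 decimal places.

+2.33

Solve the original market: 56 - P = 2P + 11, hence P = 15 and Q = 41.
After the shift, demand is Qd = 71 - P and supply is Qs = 2P + 19.
Equate the new curves: 71 - P = 2P + 19, giving 52 = 3P, P = 52/3 ≈ 17.3333, Q = 161/3 ≈ 53.6667.
ΔP = 17.3333 − 15 = +2.33.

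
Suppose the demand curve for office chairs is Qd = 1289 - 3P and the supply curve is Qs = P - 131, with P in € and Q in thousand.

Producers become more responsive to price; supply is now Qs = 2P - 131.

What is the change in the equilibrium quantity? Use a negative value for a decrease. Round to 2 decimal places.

Initially, 1289 - 3P = P - 131, so 1420 = 4P and P = 355, Q = 224.
The shock moves the curves to Qd = 1289 - 3P and Qs = 2P - 131.
Clearing the new market: 1289 - 3P = 2P - 131, so P = 284 and Q = 437.
ΔQ = 437 − 224 = +213.00.

+213.00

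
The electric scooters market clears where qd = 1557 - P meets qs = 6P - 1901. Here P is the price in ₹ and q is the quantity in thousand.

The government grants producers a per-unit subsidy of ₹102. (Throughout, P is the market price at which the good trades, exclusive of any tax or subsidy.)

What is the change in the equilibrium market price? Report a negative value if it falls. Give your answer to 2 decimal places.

Solve the original market: 1557 - P = 6P - 1901, hence P = 494 and q = 1063.
Since sellers receive the price plus the subsidy, the effective supply curve becomes qs = 6P - 1289.
New equilibrium: 1557 - P = 6P - 1289 ⇒ 2846 = 7P ⇒ P = 2846/7 ≈ 406.5714, q = 8053/7 ≈ 1150.4286.
ΔP = 406.5714 − 494 = -87.43.

-87.43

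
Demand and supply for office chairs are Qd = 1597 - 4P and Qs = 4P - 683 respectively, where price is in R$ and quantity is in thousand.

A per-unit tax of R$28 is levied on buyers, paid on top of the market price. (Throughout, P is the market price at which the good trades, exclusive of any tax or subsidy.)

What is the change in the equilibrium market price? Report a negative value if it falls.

Initially, 1597 - 4P = 4P - 683, so 2280 = 8P and P = 285, Q = 457.
Since buyers pay the price plus the tax, the effective demand curve becomes Qd = 1485 - 4P.
Setting them equal: 1485 - 4P = 4P - 683 → 2168 = 8P, so P = 271 and Q = 401.
ΔP = 271 − 285 = -14.

-14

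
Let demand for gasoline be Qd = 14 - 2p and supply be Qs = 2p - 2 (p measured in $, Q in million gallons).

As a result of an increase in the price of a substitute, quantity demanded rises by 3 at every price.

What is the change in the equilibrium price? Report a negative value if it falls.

Initially, 14 - 2p = 2p - 2, so 16 = 4p and p = 4, Q = 6.
After the shift, demand is Qd = 17 - 2p and supply is Qs = 2p - 2.
New equilibrium: 17 - 2p = 2p - 2 ⇒ 19 = 4p ⇒ p = 4.75, Q = 7.5.
Δp = 4.75 − 4 = +0.75.

+0.75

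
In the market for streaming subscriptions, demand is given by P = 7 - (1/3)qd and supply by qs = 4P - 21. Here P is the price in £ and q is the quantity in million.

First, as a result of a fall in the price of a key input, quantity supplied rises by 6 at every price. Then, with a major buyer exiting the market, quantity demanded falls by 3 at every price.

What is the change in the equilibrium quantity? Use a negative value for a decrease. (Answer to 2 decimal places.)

Before the shock: 21 - 3P = 4P - 21 ⇒ 42 = 7P ⇒ P = 6, q = 3.
The shock moves the curves to qd = 18 - 3P and qs = 4P - 15.
Equate the new curves: 18 - 3P = 4P - 15, giving 33 = 7P, P = 33/7 ≈ 4.7143, q = 27/7 ≈ 3.8571.
Δq = 3.8571 − 3 = +0.86.

+0.86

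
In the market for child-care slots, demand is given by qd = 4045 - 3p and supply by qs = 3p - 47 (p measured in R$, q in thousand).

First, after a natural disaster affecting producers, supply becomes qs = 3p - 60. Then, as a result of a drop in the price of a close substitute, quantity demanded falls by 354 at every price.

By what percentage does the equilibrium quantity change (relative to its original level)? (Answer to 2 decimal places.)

-9.18

Solve the original market: 4045 - 3p = 3p - 47, hence p = 682 and q = 1999.
The new curves are qd = 3691 - 3p (demand) and qs = 3p - 60 (supply).
Clearing the new market: 3691 - 3p = 3p - 60, so p = 3751/6 ≈ 625.1667 and q = 1815.5.
%Δq = (1815.5 − 1999) / 1999 × 100 = -9.18%.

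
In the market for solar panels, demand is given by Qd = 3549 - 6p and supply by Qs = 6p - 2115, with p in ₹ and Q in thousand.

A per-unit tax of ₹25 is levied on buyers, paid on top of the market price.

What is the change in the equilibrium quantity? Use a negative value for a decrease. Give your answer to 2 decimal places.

Solve the original market: 3549 - 6p = 6p - 2115, hence p = 472 and Q = 717.
Since buyers pay the price plus the tax, the effective demand curve becomes Qd = 3399 - 6p.
Clearing the new market: 3399 - 6p = 6p - 2115, so p = 459.5 and Q = 642.
ΔQ = 642 − 717 = -75.00.

-75.00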